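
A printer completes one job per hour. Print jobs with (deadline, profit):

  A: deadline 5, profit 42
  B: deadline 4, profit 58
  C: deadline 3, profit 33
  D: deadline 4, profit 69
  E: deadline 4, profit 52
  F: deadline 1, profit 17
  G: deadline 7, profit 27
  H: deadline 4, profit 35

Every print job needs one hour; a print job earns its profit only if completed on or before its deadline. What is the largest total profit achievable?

283

Take jobs in profit order; each goes to the latest open slot no later than its deadline.
Profit order: D=69 B=58 E=52 A=42 H=35 C=33 G=27 F=17
Assign: D→slot 4, B→slot 3, E→slot 2, A→slot 5, H→slot 1, C skipped, G→slot 7, F skipped.
Slots: [1:H] [2:E] [3:B] [4:D] [5:A] [7:G]
Profit = 35 + 52 + 58 + 69 + 42 + 27 = 283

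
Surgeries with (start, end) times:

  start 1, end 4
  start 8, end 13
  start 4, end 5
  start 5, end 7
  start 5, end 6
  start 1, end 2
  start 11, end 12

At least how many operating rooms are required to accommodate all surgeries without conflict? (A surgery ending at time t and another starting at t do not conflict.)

The answer is the maximum number of intervals overlapping at any instant.
starts: [1, 1, 4, 5, 5, 8, 11]
ends:   [2, 4, 5, 6, 7, 12, 13]
s1→1 s1→2  — peak 2.

2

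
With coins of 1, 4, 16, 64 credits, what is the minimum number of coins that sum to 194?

5

194 − 3×64→2 − 2×1→0
Total coins = 3 + 2 = 5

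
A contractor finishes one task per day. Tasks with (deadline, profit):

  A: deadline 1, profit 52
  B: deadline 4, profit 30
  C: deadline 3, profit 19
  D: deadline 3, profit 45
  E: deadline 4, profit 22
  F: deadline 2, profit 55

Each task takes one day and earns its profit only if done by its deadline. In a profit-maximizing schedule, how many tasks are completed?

4

Take jobs in profit order; each goes to the latest open slot no later than its deadline.
By profit: F(d2,55), A(d1,52), D(d3,45), B(d4,30), E(d4,22), C(d3,19)
F→slot 2; A→slot 1; D→slot 3; B→slot 4; E skipped; C skipped.
4 of 6 scheduled.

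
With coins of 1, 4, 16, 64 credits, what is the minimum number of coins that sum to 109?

Greedy: take as many of the largest coin as possible, then repeat with the remainder.
109 = 1×64 + 2×16 + 3×4 + 1×1
Total coins = 1 + 2 + 3 + 1 = 7

7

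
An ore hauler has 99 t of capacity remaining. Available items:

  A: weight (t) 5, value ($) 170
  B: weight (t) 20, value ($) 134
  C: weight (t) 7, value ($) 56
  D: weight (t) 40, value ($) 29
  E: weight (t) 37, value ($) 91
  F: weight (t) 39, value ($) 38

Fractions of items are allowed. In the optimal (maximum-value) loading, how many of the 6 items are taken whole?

Greedy by value/weight ratio, highest first.
Ratios (sorted): A 34.00, C 8.00, B 6.70, E 2.46, F 0.97, D 0.72
take A (5 @ 170); take C (7 @ 56); take B (20 @ 134); take E (37 @ 91); take 30/39 of F → 29.23. Capacity used 99/99.
4 item(s) taken whole; one partial (take 30/39 of F).

4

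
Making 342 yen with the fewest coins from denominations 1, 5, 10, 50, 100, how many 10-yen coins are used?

Use the largest denomination that fits, subtract, and repeat.
342 − 3×100→42 − 4×10→2 − 2×1→0
Count of 10: 4

4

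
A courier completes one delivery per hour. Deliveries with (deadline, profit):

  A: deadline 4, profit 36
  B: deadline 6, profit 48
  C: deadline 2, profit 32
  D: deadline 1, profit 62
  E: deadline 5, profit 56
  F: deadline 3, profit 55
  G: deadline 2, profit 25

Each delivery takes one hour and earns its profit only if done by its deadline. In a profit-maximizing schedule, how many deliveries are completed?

By profit: D(d1,62), E(d5,56), F(d3,55), B(d6,48), A(d4,36), C(d2,32), G(d2,25)
D→slot 1; E→slot 5; F→slot 3; B→slot 6; A→slot 4; C→slot 2; G skipped.
6 of 7 scheduled.

6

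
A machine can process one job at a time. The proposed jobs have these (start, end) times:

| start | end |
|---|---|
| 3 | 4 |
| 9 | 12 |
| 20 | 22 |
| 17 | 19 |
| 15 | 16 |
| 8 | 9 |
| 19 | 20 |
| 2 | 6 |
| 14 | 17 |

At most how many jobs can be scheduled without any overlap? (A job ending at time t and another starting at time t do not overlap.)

7

Sort by end time and greedily take each interval whose start is ≥ the last chosen end.
By end time: (3,4), (2,6), (8,9), (9,12), (15,16), (14,17), (17,19), (19,20), (20,22).
Pick (3,4); next start ≥ 4 → (8,9); next start ≥ 9 → (9,12); next start ≥ 12 → (15,16); next start ≥ 16 → (17,19); next start ≥ 19 → (19,20); next start ≥ 20 → (20,22).
Selected 7 jobs.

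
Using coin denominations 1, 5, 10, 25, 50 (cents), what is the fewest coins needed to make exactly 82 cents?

Use the largest denomination that fits, subtract, and repeat.
82 − 1×50→32 − 1×25→7 − 1×5→2 − 2×1→0
Total coins = 1 + 1 + 1 + 2 = 5

5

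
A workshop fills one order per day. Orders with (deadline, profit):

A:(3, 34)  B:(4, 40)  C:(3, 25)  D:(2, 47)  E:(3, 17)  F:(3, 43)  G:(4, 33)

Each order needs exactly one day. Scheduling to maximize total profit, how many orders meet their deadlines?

4

Profit order: D=47 F=43 B=40 A=34 G=33 C=25 E=17
Assign: D→slot 2, F→slot 3, B→slot 4, A→slot 1, G skipped, C skipped, E skipped.
Slots: [1:A] [2:D] [3:F] [4:B]
4 of 7 scheduled.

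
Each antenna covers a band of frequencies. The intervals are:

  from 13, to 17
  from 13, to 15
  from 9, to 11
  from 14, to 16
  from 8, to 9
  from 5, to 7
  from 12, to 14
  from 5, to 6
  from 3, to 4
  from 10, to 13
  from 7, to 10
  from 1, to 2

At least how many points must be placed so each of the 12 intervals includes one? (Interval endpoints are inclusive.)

Sort by right endpoint; whenever an interval is uncovered, place a point at its right end.
Sorted: [1,2] [3,4] [5,6] [5,7] [8,9] [7,10] [9,11] [10,13] [12,14] [13,15] [14,16] [13,17]
{[1,2]} hit by 2; {[3,4]} hit by 4; {[5,6],[5,7]} hit by 6; {[8,9],[7,10],[9,11]} hit by 9; {[10,13],[12,14],[13,15]} hit by 13; {[14,16],[13,17]} hit by 16.
Points: 2, 4, 6, 9, 13, 16 (6 total).

6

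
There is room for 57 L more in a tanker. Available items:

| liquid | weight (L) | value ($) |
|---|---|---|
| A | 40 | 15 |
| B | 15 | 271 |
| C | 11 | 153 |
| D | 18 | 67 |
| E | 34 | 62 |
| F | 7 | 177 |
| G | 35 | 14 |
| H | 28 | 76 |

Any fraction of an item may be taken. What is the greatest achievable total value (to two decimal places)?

684.29

Order: F (177/7=25.29) > B (271/15=18.07) > C (153/11=13.91) > D (67/18=3.72) > H (76/28=2.71) > E (62/34=1.82) > G (14/35=0.40) > A (15/40=0.38)
Fill: take F (7 @ 177) → take B (15 @ 271) → take C (11 @ 153) → take D (18 @ 67) → take 6/28 of H → 16.29; 57/57 used.
Total value = 684.29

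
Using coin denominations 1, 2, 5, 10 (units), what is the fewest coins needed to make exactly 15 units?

2

15 = 1×10 + 1×5
Total coins = 1 + 1 = 2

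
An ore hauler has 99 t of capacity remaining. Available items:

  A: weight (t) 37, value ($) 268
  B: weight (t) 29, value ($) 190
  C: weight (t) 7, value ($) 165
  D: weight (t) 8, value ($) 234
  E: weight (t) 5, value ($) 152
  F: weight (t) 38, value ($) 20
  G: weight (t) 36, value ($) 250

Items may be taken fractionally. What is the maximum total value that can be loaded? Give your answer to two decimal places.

Greedy by value/weight ratio, highest first.
Ratios (sorted): E 30.40, D 29.25, C 23.57, A 7.24, G 6.94, B 6.55, F 0.53
take E (5 @ 152); take D (8 @ 234); take C (7 @ 165); take A (37 @ 268); take G (36 @ 250); take 6/29 of B → 39.31. Capacity used 99/99.
Total value = 1108.31

1108.31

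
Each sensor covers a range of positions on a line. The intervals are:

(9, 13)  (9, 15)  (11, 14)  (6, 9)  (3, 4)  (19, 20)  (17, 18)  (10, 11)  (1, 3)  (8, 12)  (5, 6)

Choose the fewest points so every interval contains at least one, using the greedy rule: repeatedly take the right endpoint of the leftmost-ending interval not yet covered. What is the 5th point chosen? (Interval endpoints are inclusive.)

Process intervals by earliest right end; each time one isn't hit yet, stab at its right endpoint.
By right end: [1,3]  [3,4]  [5,6]  [6,9]  [10,11]  [8,12]  [9,13]  [11,14]  [9,15]  [17,18]  [19,20]
[1,3] uncovered → point at 3; [5,6] uncovered → point at 6; [10,11] uncovered → point at 11; [17,18] uncovered → point at 18; [19,20] uncovered → point at 20.
Points: 3, 6, 11, 18, 20 (5 total).

20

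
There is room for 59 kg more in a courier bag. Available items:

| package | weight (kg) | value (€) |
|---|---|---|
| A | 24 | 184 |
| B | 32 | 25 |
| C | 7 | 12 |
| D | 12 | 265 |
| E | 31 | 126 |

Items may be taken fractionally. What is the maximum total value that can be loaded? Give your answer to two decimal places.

Order: D (265/12=22.08) > A (184/24=7.67) > E (126/31=4.06) > C (12/7=1.71) > B (25/32=0.78)
Fill: take D (12 @ 265) → take A (24 @ 184) → take 23/31 of E → 93.48; 59/59 used.
Total value = 542.48

542.48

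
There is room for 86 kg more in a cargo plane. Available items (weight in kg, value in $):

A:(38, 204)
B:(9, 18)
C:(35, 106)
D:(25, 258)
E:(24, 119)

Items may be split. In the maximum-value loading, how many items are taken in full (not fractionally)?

Ratios (sorted): D 10.32, A 5.37, E 4.96, C 3.03, B 2.00
take D (25 @ 258); take A (38 @ 204); take 23/24 of E → 114.04. Capacity used 86/86.
2 item(s) taken whole; one partial (take 23/24 of E).

2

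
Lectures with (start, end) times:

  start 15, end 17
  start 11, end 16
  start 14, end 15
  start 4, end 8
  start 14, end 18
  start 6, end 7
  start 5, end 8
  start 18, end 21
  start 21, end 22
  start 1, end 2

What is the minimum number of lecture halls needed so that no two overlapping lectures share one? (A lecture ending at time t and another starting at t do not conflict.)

3

starts: [1, 4, 5, 6, 11, 14, 14, 15, 18, 21]
ends:   [2, 7, 8, 8, 15, 16, 17, 18, 21, 22]
s1→1 e2→0 s4→1 s5→2 s6→3  — peak 3.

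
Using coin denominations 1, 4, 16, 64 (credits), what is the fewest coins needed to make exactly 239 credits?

Use the largest denomination that fits, subtract, and repeat.
239 − 3×64→47 − 2×16→15 − 3×4→3 − 3×1→0
Total coins = 3 + 2 + 3 + 3 = 11

11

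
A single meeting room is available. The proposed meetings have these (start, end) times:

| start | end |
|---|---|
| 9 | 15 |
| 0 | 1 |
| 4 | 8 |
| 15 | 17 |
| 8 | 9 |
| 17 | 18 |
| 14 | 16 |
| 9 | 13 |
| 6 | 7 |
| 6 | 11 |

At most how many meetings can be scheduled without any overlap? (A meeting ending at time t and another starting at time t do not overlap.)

6

By end time: (0,1), (6,7), (4,8), (8,9), (6,11), (9,13), (9,15), (14,16), (15,17), (17,18).
Pick (0,1); next start ≥ 1 → (6,7); next start ≥ 7 → (8,9); next start ≥ 9 → (9,13); next start ≥ 13 → (14,16); next start ≥ 16 → (17,18).
Selected 6 meetings.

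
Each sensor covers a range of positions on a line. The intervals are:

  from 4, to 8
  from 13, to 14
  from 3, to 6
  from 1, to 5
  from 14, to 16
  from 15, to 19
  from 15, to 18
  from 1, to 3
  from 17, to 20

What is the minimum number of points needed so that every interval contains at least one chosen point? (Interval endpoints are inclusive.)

Process intervals by earliest right end; each time one isn't hit yet, stab at its right endpoint.
By right end: [1,3]  [1,5]  [3,6]  [4,8]  [13,14]  [14,16]  [15,18]  [15,19]  [17,20]
[1,3] uncovered → point at 3; [4,8] uncovered → point at 8; [13,14] uncovered → point at 14; [15,18] uncovered → point at 18.
Points: 3, 8, 14, 18 (4 total).

4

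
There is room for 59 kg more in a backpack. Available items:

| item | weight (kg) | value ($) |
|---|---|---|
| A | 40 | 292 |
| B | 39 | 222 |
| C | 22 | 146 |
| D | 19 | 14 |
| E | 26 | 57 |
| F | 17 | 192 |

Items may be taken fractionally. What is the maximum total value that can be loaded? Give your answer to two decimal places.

497.27

Sort by value per unit weight and fill in that order.
Order: F (192/17=11.29) > A (292/40=7.30) > C (146/22=6.64) > B (222/39=5.69) > E (57/26=2.19) > D (14/19=0.74)
Fill: take F (17 @ 192) → take A (40 @ 292) → take 2/22 of C → 13.27; 59/59 used.
Total value = 497.27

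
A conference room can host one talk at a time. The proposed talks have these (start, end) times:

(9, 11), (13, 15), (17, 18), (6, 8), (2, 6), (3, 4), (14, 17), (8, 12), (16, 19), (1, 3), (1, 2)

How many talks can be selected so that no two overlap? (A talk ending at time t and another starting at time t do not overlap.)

By end time: (1,2), (1,3), (3,4), (2,6), (6,8), (9,11), (8,12), (13,15), (14,17), (17,18), (16,19).
Pick (1,2); next start ≥ 2 → (3,4); next start ≥ 4 → (6,8); next start ≥ 8 → (9,11); next start ≥ 11 → (13,15); next start ≥ 15 → (17,18).
Selected 6 talks.

6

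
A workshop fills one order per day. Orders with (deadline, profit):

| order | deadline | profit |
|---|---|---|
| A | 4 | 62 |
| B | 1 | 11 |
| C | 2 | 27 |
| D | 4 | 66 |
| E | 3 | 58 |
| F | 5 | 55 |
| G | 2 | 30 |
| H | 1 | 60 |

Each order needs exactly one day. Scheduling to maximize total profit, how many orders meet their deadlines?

Take jobs in profit order; each goes to the latest open slot no later than its deadline.
By profit: D(d4,66), A(d4,62), H(d1,60), E(d3,58), F(d5,55), G(d2,30), C(d2,27), B(d1,11)
D→slot 4; A→slot 3; H→slot 1; E→slot 2; F→slot 5; G skipped; C skipped; B skipped.
5 of 8 scheduled.

5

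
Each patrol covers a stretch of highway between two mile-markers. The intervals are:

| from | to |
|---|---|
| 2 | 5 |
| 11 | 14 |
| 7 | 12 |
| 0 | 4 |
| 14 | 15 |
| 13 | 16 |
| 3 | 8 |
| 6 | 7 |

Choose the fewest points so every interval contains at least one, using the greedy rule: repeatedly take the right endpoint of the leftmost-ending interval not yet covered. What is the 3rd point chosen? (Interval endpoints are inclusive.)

Process intervals by earliest right end; each time one isn't hit yet, stab at its right endpoint.
By right end: [0,4]  [2,5]  [6,7]  [3,8]  [7,12]  [11,14]  [14,15]  [13,16]
[0,4] uncovered → point at 4; [6,7] uncovered → point at 7; [11,14] uncovered → point at 14.
Points: 4, 7, 14 (3 total).

14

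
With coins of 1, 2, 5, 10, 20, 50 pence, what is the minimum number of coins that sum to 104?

104 = 2×50 + 2×2
Total coins = 2 + 2 = 4

4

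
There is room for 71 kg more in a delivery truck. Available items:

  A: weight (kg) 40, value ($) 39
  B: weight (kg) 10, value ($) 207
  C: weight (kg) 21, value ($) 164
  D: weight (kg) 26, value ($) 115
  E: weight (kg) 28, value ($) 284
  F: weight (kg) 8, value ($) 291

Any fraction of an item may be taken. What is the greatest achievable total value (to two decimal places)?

963.69

Order: F (291/8=36.38) > B (207/10=20.70) > E (284/28=10.14) > C (164/21=7.81) > D (115/26=4.42) > A (39/40=0.97)
Fill: take F (8 @ 291) → take B (10 @ 207) → take E (28 @ 284) → take C (21 @ 164) → take 4/26 of D → 17.69; 71/71 used.
Total value = 963.69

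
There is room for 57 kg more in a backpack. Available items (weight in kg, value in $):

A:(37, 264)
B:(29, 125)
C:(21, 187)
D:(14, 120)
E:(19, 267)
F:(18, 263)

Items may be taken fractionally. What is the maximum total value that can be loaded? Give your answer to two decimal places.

Greedy by value/weight ratio, highest first.
Order: F (263/18=14.61) > E (267/19=14.05) > C (187/21=8.90) > D (120/14=8.57) > A (264/37=7.14) > B (125/29=4.31)
Fill: take F (18 @ 263) → take E (19 @ 267) → take 20/21 of C → 178.10; 57/57 used.
Total value = 708.10

708.10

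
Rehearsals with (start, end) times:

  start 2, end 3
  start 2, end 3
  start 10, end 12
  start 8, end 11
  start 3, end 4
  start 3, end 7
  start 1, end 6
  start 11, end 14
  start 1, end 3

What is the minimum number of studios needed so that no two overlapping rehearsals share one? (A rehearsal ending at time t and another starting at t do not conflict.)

Events (time:±→running): 1:+→1 1:+→2 2:+→3 2:+→4 … peak 4.

4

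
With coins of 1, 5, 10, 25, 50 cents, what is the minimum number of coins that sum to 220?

220 − 4×50→20 − 2×10→0
Total coins = 4 + 2 = 6

6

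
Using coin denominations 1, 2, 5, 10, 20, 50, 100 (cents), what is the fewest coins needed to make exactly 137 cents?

137 − 1×100→37 − 1×20→17 − 1×10→7 − 1×5→2 − 1×2→0
Total coins = 1 + 1 + 1 + 1 + 1 = 5

5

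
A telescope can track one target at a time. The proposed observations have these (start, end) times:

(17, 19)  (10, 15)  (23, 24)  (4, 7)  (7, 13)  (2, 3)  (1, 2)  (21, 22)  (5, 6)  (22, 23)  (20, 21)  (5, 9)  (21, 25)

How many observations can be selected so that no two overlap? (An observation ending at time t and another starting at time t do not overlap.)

Greedy by earliest finish: after sorting by end time, pick each interval compatible with the last pick.
Sorted by end: (1,2)  (2,3)  (5,6)  (4,7)  (5,9)  (7,13)  (10,15)  (17,19)  (20,21)  (21,22)  (22,23)  (23,24)  (21,25)
take (1,2); take (2,3); take (5,6); take (7,13); skip (10,15); take (17,19); take (20,21); take (21,22); take (22,23); take (23,24).
Selected 9 observations.

9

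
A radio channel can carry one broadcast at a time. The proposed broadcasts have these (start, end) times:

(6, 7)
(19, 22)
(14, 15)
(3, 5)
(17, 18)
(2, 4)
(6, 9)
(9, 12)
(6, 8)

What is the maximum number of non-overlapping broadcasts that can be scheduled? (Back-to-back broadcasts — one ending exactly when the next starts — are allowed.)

Greedy by earliest finish: after sorting by end time, pick each interval compatible with the last pick.
Sorted by end: (2,4)  (3,5)  (6,7)  (6,8)  (6,9)  (9,12)  (14,15)  (17,18)  (19,22)
take (2,4); take (6,7); take (9,12); take (14,15); take (17,18); take (19,22).
Selected 6 broadcasts.

6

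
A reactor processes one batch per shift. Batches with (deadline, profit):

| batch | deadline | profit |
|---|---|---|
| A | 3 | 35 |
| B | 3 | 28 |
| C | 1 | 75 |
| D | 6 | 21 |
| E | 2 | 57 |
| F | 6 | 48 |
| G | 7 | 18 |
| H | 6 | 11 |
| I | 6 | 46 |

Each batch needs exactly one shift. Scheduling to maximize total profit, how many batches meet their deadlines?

Sort by profit descending; place each in the latest free slot ≤ its deadline.
Profit order: C=75 E=57 F=48 I=46 A=35 B=28 D=21 G=18 H=11
Assign: C→slot 1, E→slot 2, F→slot 6, I→slot 5, A→slot 3, B skipped, D→slot 4, G→slot 7, H skipped.
Slots: [1:C] [2:E] [3:A] [4:D] [5:I] [6:F] [7:G]
7 of 9 scheduled.

7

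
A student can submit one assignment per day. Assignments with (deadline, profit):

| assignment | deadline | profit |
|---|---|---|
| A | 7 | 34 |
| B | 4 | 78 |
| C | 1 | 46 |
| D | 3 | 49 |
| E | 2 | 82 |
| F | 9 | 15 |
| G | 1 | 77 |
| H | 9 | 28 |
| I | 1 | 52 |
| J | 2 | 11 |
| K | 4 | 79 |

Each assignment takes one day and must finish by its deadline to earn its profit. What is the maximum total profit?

Take jobs in profit order; each goes to the latest open slot no later than its deadline.
Profit order: E=82 K=79 B=78 G=77 I=52 D=49 C=46 A=34 H=28 F=15 J=11
Assign: E→slot 2, K→slot 4, B→slot 3, G→slot 1, I skipped, D skipped, C skipped, A→slot 7, H→slot 9, F→slot 8, J skipped.
Slots: [1:G] [2:E] [3:B] [4:K] [7:A] [8:F] [9:H]
Profit = 77 + 82 + 78 + 79 + 34 + 15 + 28 = 393

393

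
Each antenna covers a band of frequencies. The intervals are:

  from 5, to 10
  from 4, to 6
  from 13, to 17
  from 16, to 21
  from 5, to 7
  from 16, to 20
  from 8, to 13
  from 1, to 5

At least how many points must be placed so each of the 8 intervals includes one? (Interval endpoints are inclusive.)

Sorted: [1,5] [4,6] [5,7] [5,10] [8,13] [13,17] [16,20] [16,21]
{[1,5],[4,6],[5,7],[5,10]} hit by 5; {[8,13],[13,17]} hit by 13; {[16,20],[16,21]} hit by 20.
Points: 5, 13, 20 (3 total).

3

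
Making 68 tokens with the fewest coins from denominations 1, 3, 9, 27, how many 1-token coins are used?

2

68 = 2×27 + 1×9 + 1×3 + 2×1
Count of 1: 2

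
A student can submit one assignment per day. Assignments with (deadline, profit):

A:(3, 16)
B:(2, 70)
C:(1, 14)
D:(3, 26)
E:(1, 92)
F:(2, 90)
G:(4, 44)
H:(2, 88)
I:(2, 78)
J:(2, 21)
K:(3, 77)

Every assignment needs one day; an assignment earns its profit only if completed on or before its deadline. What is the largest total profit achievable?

303

Profit order: E=92 F=90 H=88 I=78 K=77 B=70 G=44 D=26 J=21 A=16 C=14
Assign: E→slot 1, F→slot 2, H skipped, I skipped, K→slot 3, B skipped, G→slot 4, D skipped, J skipped, A skipped, C skipped.
Slots: [1:E] [2:F] [3:K] [4:G]
Profit = 92 + 90 + 77 + 44 = 303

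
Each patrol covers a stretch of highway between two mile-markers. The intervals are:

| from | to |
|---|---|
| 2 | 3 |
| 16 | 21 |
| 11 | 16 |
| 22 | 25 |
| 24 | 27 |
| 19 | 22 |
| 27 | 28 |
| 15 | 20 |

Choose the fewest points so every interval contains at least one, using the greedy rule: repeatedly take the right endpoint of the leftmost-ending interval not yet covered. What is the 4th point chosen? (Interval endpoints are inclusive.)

Process intervals by earliest right end; each time one isn't hit yet, stab at its right endpoint.
By right end: [2,3]  [11,16]  [15,20]  [16,21]  [19,22]  [22,25]  [24,27]  [27,28]
[2,3] uncovered → point at 3; [11,16] uncovered → point at 16; [19,22] uncovered → point at 22; [24,27] uncovered → point at 27.
Points: 3, 16, 22, 27 (4 total).

27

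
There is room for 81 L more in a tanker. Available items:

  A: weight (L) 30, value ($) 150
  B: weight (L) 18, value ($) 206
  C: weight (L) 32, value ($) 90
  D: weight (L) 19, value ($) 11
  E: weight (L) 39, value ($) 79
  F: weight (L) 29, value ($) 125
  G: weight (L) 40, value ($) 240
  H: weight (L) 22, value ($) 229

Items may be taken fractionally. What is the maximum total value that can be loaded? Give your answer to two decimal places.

Sort by value per unit weight and fill in that order.
Ratios (sorted): B 11.44, H 10.41, G 6.00, A 5.00, F 4.31, C 2.81, E 2.03, D 0.58
take B (18 @ 206); take H (22 @ 229); take G (40 @ 240); take 1/30 of A → 5.00. Capacity used 81/81.
Total value = 680.00

680.00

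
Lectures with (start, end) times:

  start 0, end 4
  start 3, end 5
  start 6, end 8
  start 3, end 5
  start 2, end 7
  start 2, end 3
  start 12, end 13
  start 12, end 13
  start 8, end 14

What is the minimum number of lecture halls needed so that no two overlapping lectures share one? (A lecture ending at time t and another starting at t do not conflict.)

4

starts: [0, 2, 2, 3, 3, 6, 8, 12, 12]
ends:   [3, 4, 5, 5, 7, 8, 13, 13, 14]
s0→1 s2→2 s2→3 e3→2 s3→3 s3→4  — peak 4.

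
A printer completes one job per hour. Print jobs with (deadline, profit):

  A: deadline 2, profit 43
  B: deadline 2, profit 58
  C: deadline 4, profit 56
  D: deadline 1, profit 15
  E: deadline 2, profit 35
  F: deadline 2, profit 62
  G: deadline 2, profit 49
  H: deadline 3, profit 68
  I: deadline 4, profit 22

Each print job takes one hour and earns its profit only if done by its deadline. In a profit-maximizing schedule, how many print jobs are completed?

Sort by profit descending; place each in the latest free slot ≤ its deadline.
Profit order: H=68 F=62 B=58 C=56 G=49 A=43 E=35 I=22 D=15
Assign: H→slot 3, F→slot 2, B→slot 1, C→slot 4, G skipped, A skipped, E skipped, I skipped, D skipped.
Slots: [1:B] [2:F] [3:H] [4:C]
4 of 9 scheduled.

4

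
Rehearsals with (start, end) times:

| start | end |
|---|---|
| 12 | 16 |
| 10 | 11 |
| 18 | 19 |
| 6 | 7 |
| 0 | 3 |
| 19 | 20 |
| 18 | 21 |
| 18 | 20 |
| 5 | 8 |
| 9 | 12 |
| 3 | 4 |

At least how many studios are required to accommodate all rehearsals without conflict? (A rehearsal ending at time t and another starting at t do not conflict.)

3

starts: [0, 3, 5, 6, 9, 10, 12, 18, 18, 18, 19]
ends:   [3, 4, 7, 8, 11, 12, 16, 19, 20, 20, 21]
s0→1 e3→0 s3→1 e4→0 s5→1 s6→2 e7→1 e8→0 s9→1 s10→2 e11→1 e12→0 s12→1 e16→0 s18→1 s18→2 s18→3  — peak 3.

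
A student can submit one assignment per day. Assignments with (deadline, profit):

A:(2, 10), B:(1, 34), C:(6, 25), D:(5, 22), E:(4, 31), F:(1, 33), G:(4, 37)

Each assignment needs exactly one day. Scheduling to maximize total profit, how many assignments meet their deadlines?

Profit order: G=37 B=34 F=33 E=31 C=25 D=22 A=10
Assign: G→slot 4, B→slot 1, F skipped, E→slot 3, C→slot 6, D→slot 5, A→slot 2.
Slots: [1:B] [2:A] [3:E] [4:G] [5:D] [6:C]
6 of 7 scheduled.

6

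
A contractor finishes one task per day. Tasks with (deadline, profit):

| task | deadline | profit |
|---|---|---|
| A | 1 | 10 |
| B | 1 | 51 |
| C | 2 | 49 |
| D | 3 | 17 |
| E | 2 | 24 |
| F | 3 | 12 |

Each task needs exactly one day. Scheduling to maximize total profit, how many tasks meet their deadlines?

3

Take jobs in profit order; each goes to the latest open slot no later than its deadline.
By profit: B(d1,51), C(d2,49), E(d2,24), D(d3,17), F(d3,12), A(d1,10)
B→slot 1; C→slot 2; E skipped; D→slot 3; F skipped; A skipped.
3 of 6 scheduled.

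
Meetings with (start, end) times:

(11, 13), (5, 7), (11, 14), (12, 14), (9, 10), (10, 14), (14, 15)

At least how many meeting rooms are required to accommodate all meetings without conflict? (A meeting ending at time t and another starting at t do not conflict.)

4

Count concurrent intervals with a sweep; the peak is the room count.
starts: [5, 9, 10, 11, 11, 12, 14]
ends:   [7, 10, 13, 14, 14, 14, 15]
s5→1 e7→0 s9→1 e10→0 s10→1 s11→2 s11→3 s12→4  — peak 4.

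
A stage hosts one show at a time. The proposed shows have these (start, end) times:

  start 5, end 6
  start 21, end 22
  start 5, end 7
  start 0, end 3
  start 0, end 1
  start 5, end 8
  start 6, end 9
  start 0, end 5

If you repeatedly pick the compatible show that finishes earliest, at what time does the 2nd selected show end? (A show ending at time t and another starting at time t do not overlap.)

Sort by end time and greedily take each interval whose start is ≥ the last chosen end.
By end time: (0,1), (0,3), (0,5), (5,6), (5,7), (5,8), (6,9), (21,22).
Pick (0,1); next start ≥ 1 → (5,6); next start ≥ 6 → (6,9); next start ≥ 9 → (21,22).
Selected: (0,1) (5,6) (6,9) (21,22)

6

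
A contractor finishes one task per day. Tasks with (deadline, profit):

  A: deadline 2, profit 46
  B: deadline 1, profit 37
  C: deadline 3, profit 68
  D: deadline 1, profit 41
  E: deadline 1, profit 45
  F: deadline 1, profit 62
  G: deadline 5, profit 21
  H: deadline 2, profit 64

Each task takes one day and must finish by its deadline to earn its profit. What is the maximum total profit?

Take jobs in profit order; each goes to the latest open slot no later than its deadline.
Profit order: C=68 H=64 F=62 A=46 E=45 D=41 B=37 G=21
Assign: C→slot 3, H→slot 2, F→slot 1, A skipped, E skipped, D skipped, B skipped, G→slot 5.
Slots: [1:F] [2:H] [3:C] [5:G]
Profit = 62 + 64 + 68 + 21 = 215

215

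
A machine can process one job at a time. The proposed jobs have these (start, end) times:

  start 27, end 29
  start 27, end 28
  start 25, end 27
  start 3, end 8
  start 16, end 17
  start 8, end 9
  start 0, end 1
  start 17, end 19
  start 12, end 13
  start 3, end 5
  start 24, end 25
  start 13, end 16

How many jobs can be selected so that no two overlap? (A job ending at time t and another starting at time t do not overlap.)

Sort by end time and greedily take each interval whose start is ≥ the last chosen end.
By end time: (0,1), (3,5), (3,8), (8,9), (12,13), (13,16), (16,17), (17,19), (24,25), (25,27), (27,28), (27,29).
Pick (0,1); next start ≥ 1 → (3,5); next start ≥ 5 → (8,9); next start ≥ 9 → (12,13); next start ≥ 13 → (13,16); next start ≥ 16 → (16,17); next start ≥ 17 → (17,19); next start ≥ 19 → (24,25); next start ≥ 25 → (25,27); next start ≥ 27 → (27,28).
Selected 10 jobs.

10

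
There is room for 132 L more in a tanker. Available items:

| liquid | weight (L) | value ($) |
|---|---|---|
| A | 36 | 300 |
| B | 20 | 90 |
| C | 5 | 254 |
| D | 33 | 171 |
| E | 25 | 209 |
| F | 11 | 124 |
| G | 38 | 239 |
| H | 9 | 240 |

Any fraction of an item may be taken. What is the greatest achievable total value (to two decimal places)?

1407.45

Greedy by value/weight ratio, highest first.
Ratios (sorted): C 50.80, H 26.67, F 11.27, E 8.36, A 8.33, G 6.29, D 5.18, B 4.50
take C (5 @ 254); take H (9 @ 240); take F (11 @ 124); take E (25 @ 209); take A (36 @ 300); take G (38 @ 239); take 8/33 of D → 41.45. Capacity used 132/132.
Total value = 1407.45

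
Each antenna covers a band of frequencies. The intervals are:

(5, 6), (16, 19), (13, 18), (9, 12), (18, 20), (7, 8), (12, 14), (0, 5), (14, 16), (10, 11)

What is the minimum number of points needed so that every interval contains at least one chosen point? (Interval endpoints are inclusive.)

Process intervals by earliest right end; each time one isn't hit yet, stab at its right endpoint.
Sorted: [0,5] [5,6] [7,8] [10,11] [9,12] [12,14] [14,16] [13,18] [16,19] [18,20]
{[0,5],[5,6]} hit by 5; {[7,8]} hit by 8; {[10,11],[9,12]} hit by 11; {[12,14],[14,16],[13,18]} hit by 14; {[16,19],[18,20]} hit by 19.
Points: 5, 8, 11, 14, 19 (5 total).

5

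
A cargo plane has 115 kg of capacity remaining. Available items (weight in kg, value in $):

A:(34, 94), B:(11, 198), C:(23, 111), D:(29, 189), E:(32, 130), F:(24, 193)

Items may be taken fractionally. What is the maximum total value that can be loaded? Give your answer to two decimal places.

804.75

Ratios (sorted): B 18.00, F 8.04, D 6.52, C 4.83, E 4.06, A 2.76
take B (11 @ 198); take F (24 @ 193); take D (29 @ 189); take C (23 @ 111); take 28/32 of E → 113.75. Capacity used 115/115.
Total value = 804.75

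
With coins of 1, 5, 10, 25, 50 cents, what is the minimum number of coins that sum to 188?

8

Greedy: take as many of the largest coin as possible, then repeat with the remainder.
188 − 3×50→38 − 1×25→13 − 1×10→3 − 3×1→0
Total coins = 3 + 1 + 1 + 3 = 8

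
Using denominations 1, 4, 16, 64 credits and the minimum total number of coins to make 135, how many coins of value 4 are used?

135 = 2×64 + 1×4 + 3×1
Count of 4: 1

1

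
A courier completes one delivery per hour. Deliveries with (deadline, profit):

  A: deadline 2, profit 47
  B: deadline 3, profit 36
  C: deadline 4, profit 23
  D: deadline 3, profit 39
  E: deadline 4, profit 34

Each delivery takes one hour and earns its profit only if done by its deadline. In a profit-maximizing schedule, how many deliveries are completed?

Take jobs in profit order; each goes to the latest open slot no later than its deadline.
Profit order: A=47 D=39 B=36 E=34 C=23
Assign: A→slot 2, D→slot 3, B→slot 1, E→slot 4, C skipped.
Slots: [1:B] [2:A] [3:D] [4:E]
4 of 5 scheduled.

4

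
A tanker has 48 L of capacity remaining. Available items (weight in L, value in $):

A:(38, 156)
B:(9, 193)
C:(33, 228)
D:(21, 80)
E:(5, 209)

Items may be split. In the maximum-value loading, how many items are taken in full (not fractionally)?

Order: E (209/5=41.80) > B (193/9=21.44) > C (228/33=6.91) > A (156/38=4.11) > D (80/21=3.81)
Fill: take E (5 @ 209) → take B (9 @ 193) → take C (33 @ 228) → take 1/38 of A → 4.11; 48/48 used.
3 item(s) taken whole; one partial (take 1/38 of A).

3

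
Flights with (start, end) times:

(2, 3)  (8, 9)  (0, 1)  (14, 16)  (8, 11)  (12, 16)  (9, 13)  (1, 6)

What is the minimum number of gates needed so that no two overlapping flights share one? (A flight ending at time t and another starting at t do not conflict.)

Events (time:±→running): 0:+→1 1:-→0 1:+→1 2:+→2 … peak 2.

2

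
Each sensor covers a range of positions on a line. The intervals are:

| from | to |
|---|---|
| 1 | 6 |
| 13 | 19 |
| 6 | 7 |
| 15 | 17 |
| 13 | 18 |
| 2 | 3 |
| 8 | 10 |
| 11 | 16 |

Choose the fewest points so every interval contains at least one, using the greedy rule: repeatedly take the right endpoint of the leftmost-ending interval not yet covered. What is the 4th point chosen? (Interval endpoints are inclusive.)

16

Process intervals by earliest right end; each time one isn't hit yet, stab at its right endpoint.
Sorted: [2,3] [1,6] [6,7] [8,10] [11,16] [15,17] [13,18] [13,19]
{[2,3],[1,6]} hit by 3; {[6,7]} hit by 7; {[8,10]} hit by 10; {[11,16],[15,17],[13,18],[13,19]} hit by 16.
Points: 3, 7, 10, 16 (4 total).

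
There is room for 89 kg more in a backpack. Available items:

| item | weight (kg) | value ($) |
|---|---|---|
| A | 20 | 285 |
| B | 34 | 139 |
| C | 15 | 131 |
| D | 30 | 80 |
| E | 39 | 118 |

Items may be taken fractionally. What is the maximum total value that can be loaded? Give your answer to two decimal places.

Sort by value per unit weight and fill in that order.
Order: A (285/20=14.25) > C (131/15=8.73) > B (139/34=4.09) > E (118/39=3.03) > D (80/30=2.67)
Fill: take A (20 @ 285) → take C (15 @ 131) → take B (34 @ 139) → take 20/39 of E → 60.51; 89/89 used.
Total value = 615.51

615.51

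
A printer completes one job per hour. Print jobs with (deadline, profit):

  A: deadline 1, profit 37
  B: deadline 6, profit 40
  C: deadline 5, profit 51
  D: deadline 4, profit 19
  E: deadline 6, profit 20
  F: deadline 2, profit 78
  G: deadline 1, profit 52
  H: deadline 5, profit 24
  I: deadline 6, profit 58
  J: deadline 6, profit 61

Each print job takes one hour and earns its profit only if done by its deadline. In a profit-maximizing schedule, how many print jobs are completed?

6

By profit: F(d2,78), J(d6,61), I(d6,58), G(d1,52), C(d5,51), B(d6,40), A(d1,37), H(d5,24), E(d6,20), D(d4,19)
F→slot 2; J→slot 6; I→slot 5; G→slot 1; C→slot 4; B→slot 3; A skipped; H skipped; E skipped; D skipped.
6 of 10 scheduled.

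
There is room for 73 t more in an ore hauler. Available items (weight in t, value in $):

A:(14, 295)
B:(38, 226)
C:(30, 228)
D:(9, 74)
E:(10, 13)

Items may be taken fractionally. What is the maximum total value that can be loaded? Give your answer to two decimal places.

715.95

Greedy by value/weight ratio, highest first.
Order: A (295/14=21.07) > D (74/9=8.22) > C (228/30=7.60) > B (226/38=5.95) > E (13/10=1.30)
Fill: take A (14 @ 295) → take D (9 @ 74) → take C (30 @ 228) → take 20/38 of B → 118.95; 73/73 used.
Total value = 715.95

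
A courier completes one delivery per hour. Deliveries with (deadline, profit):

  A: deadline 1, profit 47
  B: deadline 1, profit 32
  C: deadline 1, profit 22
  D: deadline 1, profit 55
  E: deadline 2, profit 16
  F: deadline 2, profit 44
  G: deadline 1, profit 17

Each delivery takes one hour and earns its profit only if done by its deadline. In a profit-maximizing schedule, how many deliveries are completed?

2

By profit: D(d1,55), A(d1,47), F(d2,44), B(d1,32), C(d1,22), G(d1,17), E(d2,16)
D→slot 1; A skipped; F→slot 2; B skipped; C skipped; G skipped; E skipped.
2 of 7 scheduled.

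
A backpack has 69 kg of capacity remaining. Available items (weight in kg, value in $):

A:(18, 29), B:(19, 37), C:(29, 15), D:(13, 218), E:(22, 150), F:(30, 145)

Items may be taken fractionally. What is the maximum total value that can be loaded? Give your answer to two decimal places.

520.79

Greedy by value/weight ratio, highest first.
Ratios (sorted): D 16.77, E 6.82, F 4.83, B 1.95, A 1.61, C 0.52
take D (13 @ 218); take E (22 @ 150); take F (30 @ 145); take 4/19 of B → 7.79. Capacity used 69/69.
Total value = 520.79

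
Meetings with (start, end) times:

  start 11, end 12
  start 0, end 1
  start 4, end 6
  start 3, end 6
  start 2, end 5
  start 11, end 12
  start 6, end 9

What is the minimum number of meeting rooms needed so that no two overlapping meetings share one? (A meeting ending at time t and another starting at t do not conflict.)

3

The answer is the maximum number of intervals overlapping at any instant.
starts: [0, 2, 3, 4, 6, 11, 11]
ends:   [1, 5, 6, 6, 9, 12, 12]
s0→1 e1→0 s2→1 s3→2 s4→3  — peak 3.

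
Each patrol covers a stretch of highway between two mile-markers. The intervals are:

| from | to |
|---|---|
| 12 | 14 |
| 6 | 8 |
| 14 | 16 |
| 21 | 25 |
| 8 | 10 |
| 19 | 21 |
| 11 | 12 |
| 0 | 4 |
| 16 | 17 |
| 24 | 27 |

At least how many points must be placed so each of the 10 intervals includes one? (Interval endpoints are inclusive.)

6

By right end: [0,4]  [6,8]  [8,10]  [11,12]  [12,14]  [14,16]  [16,17]  [19,21]  [21,25]  [24,27]
[0,4] uncovered → point at 4; [6,8] uncovered → point at 8; [11,12] uncovered → point at 12; [14,16] uncovered → point at 16; [19,21] uncovered → point at 21; [24,27] uncovered → point at 27.
Points: 4, 8, 12, 16, 21, 27 (6 total).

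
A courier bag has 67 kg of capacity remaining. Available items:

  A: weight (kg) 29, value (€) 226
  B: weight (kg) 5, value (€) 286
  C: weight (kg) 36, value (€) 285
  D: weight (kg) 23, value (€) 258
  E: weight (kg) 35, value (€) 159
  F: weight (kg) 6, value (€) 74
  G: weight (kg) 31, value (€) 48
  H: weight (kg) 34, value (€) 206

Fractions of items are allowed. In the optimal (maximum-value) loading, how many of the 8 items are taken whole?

Sort by value per unit weight and fill in that order.
Ratios (sorted): B 57.20, F 12.33, D 11.22, C 7.92, A 7.79, H 6.06, E 4.54, G 1.55
take B (5 @ 286); take F (6 @ 74); take D (23 @ 258); take 33/36 of C → 261.25. Capacity used 67/67.
3 item(s) taken whole; one partial (take 33/36 of C).

3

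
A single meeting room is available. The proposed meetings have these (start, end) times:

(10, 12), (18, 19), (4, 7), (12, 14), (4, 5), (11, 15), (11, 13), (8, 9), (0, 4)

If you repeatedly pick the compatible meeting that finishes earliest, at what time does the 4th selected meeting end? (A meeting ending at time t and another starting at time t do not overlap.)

By end time: (0,4), (4,5), (4,7), (8,9), (10,12), (11,13), (12,14), (11,15), (18,19).
Pick (0,4); next start ≥ 4 → (4,5); next start ≥ 5 → (8,9); next start ≥ 9 → (10,12); next start ≥ 12 → (12,14); next start ≥ 14 → (18,19).
Selected: (0,4) (4,5) (8,9) (10,12) (12,14) (18,19)

12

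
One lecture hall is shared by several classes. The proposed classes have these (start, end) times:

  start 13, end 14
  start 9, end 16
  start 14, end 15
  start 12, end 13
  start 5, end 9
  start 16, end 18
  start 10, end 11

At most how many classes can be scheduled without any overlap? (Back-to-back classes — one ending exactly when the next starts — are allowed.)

Sort by end time and greedily take each interval whose start is ≥ the last chosen end.
Sorted by end: (5,9)  (10,11)  (12,13)  (13,14)  (14,15)  (9,16)  (16,18)
take (5,9); take (10,11); take (12,13); take (13,14); take (14,15); take (16,18).
Selected 6 classes.

6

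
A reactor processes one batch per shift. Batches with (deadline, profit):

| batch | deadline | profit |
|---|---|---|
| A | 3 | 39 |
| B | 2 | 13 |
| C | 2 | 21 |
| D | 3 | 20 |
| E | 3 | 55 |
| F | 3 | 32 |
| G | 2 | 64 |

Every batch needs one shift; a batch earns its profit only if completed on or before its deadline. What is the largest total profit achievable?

Take jobs in profit order; each goes to the latest open slot no later than its deadline.
Profit order: G=64 E=55 A=39 F=32 C=21 D=20 B=13
Assign: G→slot 2, E→slot 3, A→slot 1, F skipped, C skipped, D skipped, B skipped.
Slots: [1:A] [2:G] [3:E]
Profit = 39 + 64 + 55 = 158

158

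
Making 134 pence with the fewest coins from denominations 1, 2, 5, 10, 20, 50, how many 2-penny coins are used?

Use the largest denomination that fits, subtract, and repeat.
134 − 2×50→34 − 1×20→14 − 1×10→4 − 2×2→0
Count of 2: 2

2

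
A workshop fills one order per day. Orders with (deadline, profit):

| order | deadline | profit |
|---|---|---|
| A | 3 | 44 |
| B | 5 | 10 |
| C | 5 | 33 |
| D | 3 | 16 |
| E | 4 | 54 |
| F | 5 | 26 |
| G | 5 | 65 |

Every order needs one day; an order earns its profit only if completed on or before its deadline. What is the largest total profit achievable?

Profit order: G=65 E=54 A=44 C=33 F=26 D=16 B=10
Assign: G→slot 5, E→slot 4, A→slot 3, C→slot 2, F→slot 1, D skipped, B skipped.
Slots: [1:F] [2:C] [3:A] [4:E] [5:G]
Profit = 26 + 33 + 44 + 54 + 65 = 222

222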